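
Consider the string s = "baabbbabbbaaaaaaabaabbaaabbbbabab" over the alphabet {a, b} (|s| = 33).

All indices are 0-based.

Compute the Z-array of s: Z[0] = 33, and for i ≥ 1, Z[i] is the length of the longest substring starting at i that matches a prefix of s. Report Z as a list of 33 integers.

Z[0]=33
i=1: i≥r, start 0; Z[1]=0
i=2: i≥r, start 0; Z[2]=0
i=3: i≥r, start 0; Z[3]=1 scan→box=[3,4)
i=4: i≥r, start 0; Z[4]=1 scan→box=[4,5)
i=5: i≥r, start 0; Z[5]=2 scan→box=[5,7)
i=6: min(r-i=1, Z[1]=0)=0; Z[6]=0
i=7: i≥r, start 0; Z[7]=1 scan→box=[7,8)
i=8: i≥r, start 0; Z[8]=1 scan→box=[8,9)
i=9: i≥r, start 0; Z[9]=3 scan→box=[9,12)
i=10: min(r-i=2, Z[1]=0)=0; Z[10]=0
i=11: min(r-i=1, Z[2]=0)=0; Z[11]=0
i=12: i≥r, start 0; Z[12]=0
i=13: i≥r, start 0; Z[13]=0
i=14: i≥r, start 0; Z[14]=0
i=15: i≥r, start 0; Z[15]=0
i=16: i≥r, start 0; Z[16]=0
i=17: i≥r, start 0; Z[17]=5 scan→box=[17,22)
i=18: min(r-i=4, Z[1]=0)=0; Z[18]=0
i=19: min(r-i=3, Z[2]=0)=0; Z[19]=0
i=20: min(r-i=2, Z[3]=1)=1; Z[20]=1
i=21: min(r-i=1, Z[4]=1)=1; Z[21]=3 scan→box=[21,24)
i=22: min(r-i=2, Z[1]=0)=0; Z[22]=0
i=23: min(r-i=1, Z[2]=0)=0; Z[23]=0
i=24: i≥r, start 0; Z[24]=0
i=25: i≥r, start 0; Z[25]=1 scan→box=[25,26)
i=26: i≥r, start 0; Z[26]=1 scan→box=[26,27)
i=27: i≥r, start 0; Z[27]=1 scan→box=[27,28)
i=28: i≥r, start 0; Z[28]=2 scan→box=[28,30)
i=29: min(r-i=1, Z[1]=0)=0; Z[29]=0
i=30: i≥r, start 0; Z[30]=2 scan→box=[30,32)
i=31: min(r-i=1, Z[1]=0)=0; Z[31]=0
i=32: i≥r, start 0; Z[32]=1 scan→box=[32,33)

[33, 0, 0, 1, 1, 2, 0, 1, 1, 3, 0, 0, 0, 0, 0, 0, 0, 5, 0, 0, 1, 3, 0, 0, 0, 1, 1, 1, 2, 0, 2, 0, 1]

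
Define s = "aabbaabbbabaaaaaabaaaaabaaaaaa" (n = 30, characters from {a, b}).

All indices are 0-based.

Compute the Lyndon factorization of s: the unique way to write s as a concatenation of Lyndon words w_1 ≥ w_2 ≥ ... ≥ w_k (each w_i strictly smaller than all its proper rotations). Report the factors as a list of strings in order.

emit factor 1: 'aabbaabbbab' (i=0, period=11)
emit factor 2: 'aaaaaabaaaaab' (i=11, period=13)
emit factor 3: 'a' (i=24, period=1)
emit factor 4: 'a' (i=25, period=1)
emit factor 5: 'a' (i=26, period=1)
emit factor 6: 'a' (i=27, period=1)
emit factor 7: 'a' (i=28, period=1)
emit factor 8: 'a' (i=29, period=1)

["aabbaabbbab", "aaaaaabaaaaab", "a", "a", "a", "a", "a", "a"]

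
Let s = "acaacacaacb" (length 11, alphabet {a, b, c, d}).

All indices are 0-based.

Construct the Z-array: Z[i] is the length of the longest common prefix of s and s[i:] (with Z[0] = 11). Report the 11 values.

[11, 0, 1, 3, 0, 5, 0, 1, 2, 0, 0]

Z[0]=11
i=1: fresh scan; Z[1]=0
i=2: fresh scan; Z[2]=1 extend→box=[2,3)
i=3: fresh scan; Z[3]=3 extend→box=[3,6)
i=4: min(r-i=2, Z[1]=0)=0; Z[4]=0
i=5: min(r-i=1, Z[2]=1)=1; Z[5]=5 extend→box=[5,10)
i=6: min(r-i=4, Z[1]=0)=0; Z[6]=0
i=7: min(r-i=3, Z[2]=1)=1; Z[7]=1
i=8: min(r-i=2, Z[3]=3)=2; Z[8]=2
i=9: min(r-i=1, Z[4]=0)=0; Z[9]=0
i=10: fresh scan; Z[10]=0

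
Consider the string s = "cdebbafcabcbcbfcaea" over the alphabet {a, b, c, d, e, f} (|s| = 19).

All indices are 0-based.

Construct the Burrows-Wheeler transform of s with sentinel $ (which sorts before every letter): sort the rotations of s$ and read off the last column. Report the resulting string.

rank  rotation              last
    0  $cdebbafcabcbcbfcaea  a
    1  a$cdebbafcabcbcbfcae  e
    2  abcbcbfcaea$cdebbafc  c
    3  aea$cdebbafcabcbcbfc  c
    4  afcabcbcbfcaea$cdebb  b
    5  bafcabcbcbfcaea$cdeb  b
    6  bbafcabcbcbfcaea$cde  e
    7  bcbcbfcaea$cdebbafca  a
    8  bcbfcaea$cdebbafcabc  c
    9  bfcaea$cdebbafcabcbc  c
   10  cabcbcbfcaea$cdebbaf  f
   11  caea$cdebbafcabcbcbf  f
   12  cbcbfcaea$cdebbafcab  b
   13  cbfcaea$cdebbafcabcb  b
   14  cdebbafcabcbcbfcaea$  $
   15  debbafcabcbcbfcaea$c  c
   16  ea$cdebbafcabcbcbfca  a
   17  ebbafcabcbcbfcaea$cd  d
   18  fcabcbcbfcaea$cdebba  a
   19  fcaea$cdebbafcabcbcb  b

aeccbbeaccffbb$cadab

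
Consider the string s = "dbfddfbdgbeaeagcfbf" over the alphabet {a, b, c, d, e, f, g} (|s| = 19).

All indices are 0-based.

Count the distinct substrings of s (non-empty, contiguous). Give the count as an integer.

rank→(start, suffix):
  0 → (11, 'aeagcfbf')
  1 → (13, 'agcfbf')
  2 → (6, 'bdgbeaeagcfbf')
  3 → (9, 'beaeagcfbf')
  4 → (17, 'bf')
  5 → (1, 'bfddfbdgbeaeagcfbf')
  6 → (15, 'cfbf')
  7 → (0, 'dbfddfbdgbeaeagcfbf')
  8 → (3, 'ddfbdgbeaeagcfbf')
  9 → (4, 'dfbdgbeaeagcfbf')
  10 → (7, 'dgbeaeagcfbf')
  11 → (10, 'eaeagcfbf')
  12 → (12, 'eagcfbf')
  13 → (18, 'f')
  14 → (5, 'fbdgbeaeagcfbf')
  15 → (16, 'fbf')
  16 → (2, 'fddfbdgbeaeagcfbf')
  17 → (8, 'gbeaeagcfbf')
  18 → (14, 'gcfbf')

SA = [11, 13, 6, 9, 17, 1, 15, 0, 3, 4, 7, 10, 12, 18, 5, 16, 2, 8, 14]
[i] adj suffixes → lcp
  [1] 11/13 → 1 ('a')
  [2] 13/6 → 0 ('')
  [3] 6/9 → 1 ('b')
  [4] 9/17 → 1 ('b')
  [5] 17/1 → 2 ('bf')
  [6] 1/15 → 0 ('')
  [7] 15/0 → 0 ('')
  [8] 0/3 → 1 ('d')
  [9] 3/4 → 1 ('d')
  [10] 4/7 → 1 ('d')
  [11] 7/10 → 0 ('')
  [12] 10/12 → 2 ('ea')
  [13] 12/18 → 0 ('')
  [14] 18/5 → 1 ('f')
  [15] 5/16 → 2 ('fb')
  [16] 16/2 → 1 ('f')
  [17] 2/8 → 0 ('')
  [18] 8/14 → 1 ('g')

n(n+1)/2 = 19·20/2 = 190
Σ LCP = 0 + 1 + 0 + 1 + 1 + 2 + 0 + 0 + 1 + 1 + 1 + 0 + 2 + 0 + 1 + 2 + 1 + 0 + 1 = 15
distinct = 190 − 15 = 175

175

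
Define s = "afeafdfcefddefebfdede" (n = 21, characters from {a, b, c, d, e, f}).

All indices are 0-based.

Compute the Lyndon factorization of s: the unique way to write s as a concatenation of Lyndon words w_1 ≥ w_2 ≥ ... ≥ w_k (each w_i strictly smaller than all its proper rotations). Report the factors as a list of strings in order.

["afe", "afdfcefddefebfdede"]

emit factor 1: 'afe' (i=0, period=3)
emit factor 2: 'afdfcefddefebfdede' (i=3, period=18)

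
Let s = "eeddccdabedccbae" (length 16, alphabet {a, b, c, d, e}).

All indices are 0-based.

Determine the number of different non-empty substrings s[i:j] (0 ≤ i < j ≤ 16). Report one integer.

121

rank | idx | suffix
   0 |   7 | abedccbae
   1 |  14 | ae
   2 |  13 | bae
   3 |   8 | bedccbae
   4 |  12 | cbae
   5 |  11 | ccbae
   6 |   4 | ccdabedccbae
   7 |   5 | cdabedccbae
   8 |   6 | dabedccbae
   9 |  10 | dccbae
  10 |   3 | dccdabedccbae
  11 |   2 | ddccdabedccbae
  12 |  15 | e
  13 |   9 | edccbae
  14 |   1 | eddccdabedccbae
  15 |   0 | eeddccdabedccbae

SA = [7, 14, 13, 8, 12, 11, 4, 5, 6, 10, 3, 2, 15, 9, 1, 0]
[i] adj suffixes → lcp
  [1] 7/14 → 1 ('a')
  [2] 14/13 → 0 ('')
  [3] 13/8 → 1 ('b')
  [4] 8/12 → 0 ('')
  [5] 12/11 → 1 ('c')
  [6] 11/4 → 2 ('cc')
  [7] 4/5 → 1 ('c')
  [8] 5/6 → 0 ('')
  [9] 6/10 → 1 ('d')
  [10] 10/3 → 3 ('dcc')
  [11] 3/2 → 1 ('d')
  [12] 2/15 → 0 ('')
  [13] 15/9 → 1 ('e')
  [14] 9/1 → 2 ('ed')
  [15] 1/0 → 1 ('e')

n(n+1)/2 = 16·17/2 = 136
Σ LCP = 0 + 1 + 0 + 1 + 0 + 1 + 2 + 1 + 0 + 1 + 3 + 1 + 0 + 1 + 2 + 1 = 15
distinct = 136 − 15 = 121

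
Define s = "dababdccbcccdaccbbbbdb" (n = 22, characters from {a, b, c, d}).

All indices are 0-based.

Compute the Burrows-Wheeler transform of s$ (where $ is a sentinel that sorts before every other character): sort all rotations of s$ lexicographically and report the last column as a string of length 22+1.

rank  rotation                 last
    0  $dababdccbcccdaccbbbbdb  b
    1  ababdccbcccdaccbbbbdb$d  d
    2  abdccbcccdaccbbbbdb$dab  b
    3  accbbbbdb$dababdccbcccd  d
    4  b$dababdccbcccdaccbbbbd  d
    5  babdccbcccdaccbbbbdb$da  a
    6  bbbbdb$dababdccbcccdacc  c
    7  bbbdb$dababdccbcccdaccb  b
    8  bbdb$dababdccbcccdaccbb  b
    9  bcccdaccbbbbdb$dababdcc  c
   10  bdb$dababdccbcccdaccbbb  b
   11  bdccbcccdaccbbbbdb$daba  a
   12  cbbbbdb$dababdccbcccdac  c
   13  cbcccdaccbbbbdb$dababdc  c
   14  ccbbbbdb$dababdccbcccda  a
   15  ccbcccdaccbbbbdb$dababd  d
   16  cccdaccbbbbdb$dababdccb  b
   17  ccdaccbbbbdb$dababdccbc  c
   18  cdaccbbbbdb$dababdccbcc  c
   19  dababdccbcccdaccbbbbdb$  $
   20  daccbbbbdb$dababdccbccc  c
   21  db$dababdccbcccdaccbbbb  b
   22  dccbcccdaccbbbbdb$dabab  b

bdbddacbbcbaccadbcc$cbb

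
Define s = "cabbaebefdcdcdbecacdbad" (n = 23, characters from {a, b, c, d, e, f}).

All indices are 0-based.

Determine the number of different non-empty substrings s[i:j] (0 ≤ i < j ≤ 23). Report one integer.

250

rank | idx | suffix
   0 |   1 | abbaebefdcdcdbecacdbad
   1 |  17 | acdbad
   2 |  21 | ad
   3 |   4 | aebefdcdcdbecacdbad
   4 |  20 | bad
   5 |   3 | baebefdcdcdbecacdbad
   6 |   2 | bbaebefdcdcdbecacdbad
   7 |  14 | becacdbad
   8 |   6 | befdcdcdbecacdbad
   9 |   0 | cabbaebefdcdcdbecacdbad
  10 |  16 | cacdbad
  11 |  18 | cdbad
  12 |  12 | cdbecacdbad
  13 |  10 | cdcdbecacdbad
  14 |  22 | d
  15 |  19 | dbad
  16 |  13 | dbecacdbad
  17 |  11 | dcdbecacdbad
  18 |   9 | dcdcdbecacdbad
  19 |   5 | ebefdcdcdbecacdbad
  20 |  15 | ecacdbad
  21 |   7 | efdcdcdbecacdbad
  22 |   8 | fdcdcdbecacdbad

SA = [1, 17, 21, 4, 20, 3, 2, 14, 6, 0, 16, 18, 12, 10, 22, 19, 13, 11, 9, 5, 15, 7, 8]
rank  pair      lcp
   1  s[1:],s[17:]  1  'a'
   2  s[17:],s[21:]  1  'a'
   3  s[21:],s[4:]  1  'a'
   4  s[4:],s[20:]  0  ''
   5  s[20:],s[3:]  2  'ba'
   6  s[3:],s[2:]  1  'b'
   7  s[2:],s[14:]  1  'b'
   8  s[14:],s[6:]  2  'be'
   9  s[6:],s[0:]  0  ''
  10  s[0:],s[16:]  2  'ca'
  11  s[16:],s[18:]  1  'c'
  12  s[18:],s[12:]  3  'cdb'
  13  s[12:],s[10:]  2  'cd'
  14  s[10:],s[22:]  0  ''
  15  s[22:],s[19:]  1  'd'
  16  s[19:],s[13:]  2  'db'
  17  s[13:],s[11:]  1  'd'
  18  s[11:],s[9:]  3  'dcd'
  19  s[9:],s[5:]  0  ''
  20  s[5:],s[15:]  1  'e'
  21  s[15:],s[7:]  1  'e'
  22  s[7:],s[8:]  0  ''

n(n+1)/2 = 23·24/2 = 276
Σ LCP = 0 + 1 + 1 + 1 + 0 + 2 + 1 + 1 + 2 + 0 + 2 + 1 + 3 + 2 + 0 + 1 + 2 + 1 + 3 + 0 + 1 + 1 + 0 = 26
distinct = 276 − 26 = 250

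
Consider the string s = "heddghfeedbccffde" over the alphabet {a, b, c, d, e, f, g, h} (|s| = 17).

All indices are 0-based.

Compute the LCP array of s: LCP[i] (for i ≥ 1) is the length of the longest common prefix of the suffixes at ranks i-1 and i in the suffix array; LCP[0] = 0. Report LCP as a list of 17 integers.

rank | idx | suffix
   0 |  10 | bccffde
   1 |  11 | ccffde
   2 |  12 | cffde
   3 |   9 | dbccffde
   4 |   2 | ddghfeedbccffde
   5 |  15 | de
   6 |   3 | dghfeedbccffde
   7 |  16 | e
   8 |   8 | edbccffde
   9 |   1 | eddghfeedbccffde
  10 |   7 | eedbccffde
  11 |  14 | fde
  12 |   6 | feedbccffde
  13 |  13 | ffde
  14 |   4 | ghfeedbccffde
  15 |   0 | heddghfeedbccffde
  16 |   5 | hfeedbccffde

SA = [10, 11, 12, 9, 2, 15, 3, 16, 8, 1, 7, 14, 6, 13, 4, 0, 5]
rank  pair      lcp
   1  s[10:],s[11:]  0  ''
   2  s[11:],s[12:]  1  'c'
   3  s[12:],s[9:]  0  ''
   4  s[9:],s[2:]  1  'd'
   5  s[2:],s[15:]  1  'd'
   6  s[15:],s[3:]  1  'd'
   7  s[3:],s[16:]  0  ''
   8  s[16:],s[8:]  1  'e'
   9  s[8:],s[1:]  2  'ed'
  10  s[1:],s[7:]  1  'e'
  11  s[7:],s[14:]  0  ''
  12  s[14:],s[6:]  1  'f'
  13  s[6:],s[13:]  1  'f'
  14  s[13:],s[4:]  0  ''
  15  s[4:],s[0:]  0  ''
  16  s[0:],s[5:]  1  'h'

[0, 0, 1, 0, 1, 1, 1, 0, 1, 2, 1, 0, 1, 1, 0, 0, 1]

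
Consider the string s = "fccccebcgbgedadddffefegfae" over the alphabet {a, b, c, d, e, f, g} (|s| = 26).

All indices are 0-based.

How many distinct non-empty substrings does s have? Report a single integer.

327

sorted suffixes:
  #0 SA[0]=13  'adddffefegfae'
  #1 SA[1]=24  'ae'
  #2 SA[2]=6  'bcgbgedadddffefegfae'
  #3 SA[3]=9  'bgedadddffefegfae'
  #4 SA[4]=1  'ccccebcgbgedadddffefegfae'
  #5 SA[5]=2  'cccebcgbgedadddffefegfae'
  #6 SA[6]=3  'ccebcgbgedadddffefegfae'
  #7 SA[7]=4  'cebcgbgedadddffefegfae'
  #8 SA[8]=7  'cgbgedadddffefegfae'
  #9 SA[9]=12  'dadddffefegfae'
  #10 SA[10]=14  'dddffefegfae'
  #11 SA[11]=15  'ddffefegfae'
  #12 SA[12]=16  'dffefegfae'
  #13 SA[13]=25  'e'
  #14 SA[14]=5  'ebcgbgedadddffefegfae'
  #15 SA[15]=11  'edadddffefegfae'
  #16 SA[16]=19  'efegfae'
  #17 SA[17]=21  'egfae'
  #18 SA[18]=23  'fae'
  #19 SA[19]=0  'fccccebcgbgedadddffefegfae'
  #20 SA[20]=18  'fefegfae'
  #21 SA[21]=20  'fegfae'
  #22 SA[22]=17  'ffefegfae'
  #23 SA[23]=8  'gbgedadddffefegfae'
  #24 SA[24]=10  'gedadddffefegfae'
  #25 SA[25]=22  'gfae'

SA = [13, 24, 6, 9, 1, 2, 3, 4, 7, 12, 14, 15, 16, 25, 5, 11, 19, 21, 23, 0, 18, 20, 17, 8, 10, 22]
[i] adj suffixes → lcp
  [1] 13/24 → 1 ('a')
  [2] 24/6 → 0 ('')
  [3] 6/9 → 1 ('b')
  [4] 9/1 → 0 ('')
  [5] 1/2 → 3 ('ccc')
  [6] 2/3 → 2 ('cc')
  [7] 3/4 → 1 ('c')
  [8] 4/7 → 1 ('c')
  [9] 7/12 → 0 ('')
  [10] 12/14 → 1 ('d')
  [11] 14/15 → 2 ('dd')
  [12] 15/16 → 1 ('d')
  [13] 16/25 → 0 ('')
  [14] 25/5 → 1 ('e')
  [15] 5/11 → 1 ('e')
  [16] 11/19 → 1 ('e')
  [17] 19/21 → 1 ('e')
  [18] 21/23 → 0 ('')
  [19] 23/0 → 1 ('f')
  [20] 0/18 → 1 ('f')
  [21] 18/20 → 2 ('fe')
  [22] 20/17 → 1 ('f')
  [23] 17/8 → 0 ('')
  [24] 8/10 → 1 ('g')
  [25] 10/22 → 1 ('g')

n(n+1)/2 = 26·27/2 = 351
Σ LCP = 0 + 1 + 0 + 1 + 0 + 3 + 2 + 1 + 1 + 0 + 1 + 2 + 1 + 0 + 1 + 1 + 1 + 1 + 0 + 1 + 1 + 2 + 1 + 0 + 1 + 1 = 24
distinct = 351 − 24 = 327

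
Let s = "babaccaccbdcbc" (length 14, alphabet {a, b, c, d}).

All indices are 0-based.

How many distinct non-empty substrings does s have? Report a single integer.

sorted suffixes:
  #0 SA[0]=1  'abaccaccbdcbc'
  #1 SA[1]=3  'accaccbdcbc'
  #2 SA[2]=6  'accbdcbc'
  #3 SA[3]=0  'babaccaccbdcbc'
  #4 SA[4]=2  'baccaccbdcbc'
  #5 SA[5]=12  'bc'
  #6 SA[6]=9  'bdcbc'
  #7 SA[7]=13  'c'
  #8 SA[8]=5  'caccbdcbc'
  #9 SA[9]=11  'cbc'
  #10 SA[10]=8  'cbdcbc'
  #11 SA[11]=4  'ccaccbdcbc'
  #12 SA[12]=7  'ccbdcbc'
  #13 SA[13]=10  'dcbc'

SA = [1, 3, 6, 0, 2, 12, 9, 13, 5, 11, 8, 4, 7, 10]
rank  pair      lcp
   1  s[1:],s[3:]  1  'a'
   2  s[3:],s[6:]  3  'acc'
   3  s[6:],s[0:]  0  ''
   4  s[0:],s[2:]  2  'ba'
   5  s[2:],s[12:]  1  'b'
   6  s[12:],s[9:]  1  'b'
   7  s[9:],s[13:]  0  ''
   8  s[13:],s[5:]  1  'c'
   9  s[5:],s[11:]  1  'c'
  10  s[11:],s[8:]  2  'cb'
  11  s[8:],s[4:]  1  'c'
  12  s[4:],s[7:]  2  'cc'
  13  s[7:],s[10:]  0  ''

n(n+1)/2 = 14·15/2 = 105
Σ LCP = 0 + 1 + 3 + 0 + 2 + 1 + 1 + 0 + 1 + 1 + 2 + 1 + 2 + 0 = 15
distinct = 105 − 15 = 90

90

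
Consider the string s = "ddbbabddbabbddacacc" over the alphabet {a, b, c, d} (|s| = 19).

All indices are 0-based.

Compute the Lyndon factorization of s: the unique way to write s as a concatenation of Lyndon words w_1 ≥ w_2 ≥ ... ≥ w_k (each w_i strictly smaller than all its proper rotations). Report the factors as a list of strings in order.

["d", "d", "b", "b", "abddb", "abbddacacc"]

emit factor 1: 'd' (i=0, period=1)
emit factor 2: 'd' (i=1, period=1)
emit factor 3: 'b' (i=2, period=1)
emit factor 4: 'b' (i=3, period=1)
emit factor 5: 'abddb' (i=4, period=5)
emit factor 6: 'abbddacacc' (i=9, period=10)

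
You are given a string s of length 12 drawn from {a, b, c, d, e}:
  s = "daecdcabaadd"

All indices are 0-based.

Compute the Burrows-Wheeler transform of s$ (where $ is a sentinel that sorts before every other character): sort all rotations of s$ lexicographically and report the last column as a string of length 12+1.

rank  rotation       last
    0  $daecdcabaadd  d
    1  aadd$daecdcab  b
    2  abaadd$daecdc  c
    3  add$daecdcaba  a
    4  aecdcabaadd$d  d
    5  baadd$daecdca  a
    6  cabaadd$daecd  d
    7  cdcabaadd$dae  e
    8  d$daecdcabaad  d
    9  daecdcabaadd$  $
   10  dcabaadd$daec  c
   11  dd$daecdcabaa  a
   12  ecdcabaadd$da  a

dbcadaded$caa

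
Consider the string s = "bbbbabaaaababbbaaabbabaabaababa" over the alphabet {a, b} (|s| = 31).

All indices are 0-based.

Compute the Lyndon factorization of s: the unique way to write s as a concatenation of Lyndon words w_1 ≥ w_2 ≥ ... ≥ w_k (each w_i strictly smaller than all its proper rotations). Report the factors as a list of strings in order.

emit factor 1: 'b' (i=0, period=1)
emit factor 2: 'b' (i=1, period=1)
emit factor 3: 'b' (i=2, period=1)
emit factor 4: 'b' (i=3, period=1)
emit factor 5: 'ab' (i=4, period=2)
emit factor 6: 'aaaababbbaaabbabaabaabab' (i=6, period=24)
emit factor 7: 'a' (i=30, period=1)

["b", "b", "b", "b", "ab", "aaaababbbaaabbabaabaabab", "a"]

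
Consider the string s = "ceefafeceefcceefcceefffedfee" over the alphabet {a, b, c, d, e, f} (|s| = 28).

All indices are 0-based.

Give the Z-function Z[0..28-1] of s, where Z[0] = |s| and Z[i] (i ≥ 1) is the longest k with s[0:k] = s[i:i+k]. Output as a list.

Z[0]=28
i=1: fresh scan; Z[1]=0
i=2: fresh scan; Z[2]=0
i=3: fresh scan; Z[3]=0
i=4: fresh scan; Z[4]=0
i=5: fresh scan; Z[5]=0
i=6: fresh scan; Z[6]=0
i=7: fresh scan; Z[7]=4 grow→box=[7,11)
i=8: min(r-i=3, Z[1]=0)=0; Z[8]=0
i=9: min(r-i=2, Z[2]=0)=0; Z[9]=0
i=10: min(r-i=1, Z[3]=0)=0; Z[10]=0
i=11: fresh scan; Z[11]=1 grow→box=[11,12)
i=12: fresh scan; Z[12]=4 grow→box=[12,16)
i=13: min(r-i=3, Z[1]=0)=0; Z[13]=0
i=14: min(r-i=2, Z[2]=0)=0; Z[14]=0
i=15: min(r-i=1, Z[3]=0)=0; Z[15]=0
i=16: fresh scan; Z[16]=1 grow→box=[16,17)
i=17: fresh scan; Z[17]=4 grow→box=[17,21)
i=18: min(r-i=3, Z[1]=0)=0; Z[18]=0
i=19: min(r-i=2, Z[2]=0)=0; Z[19]=0
i=20: min(r-i=1, Z[3]=0)=0; Z[20]=0
i=21: fresh scan; Z[21]=0
i=22: fresh scan; Z[22]=0
i=23: fresh scan; Z[23]=0
i=24: fresh scan; Z[24]=0
i=25: fresh scan; Z[25]=0
i=26: fresh scan; Z[26]=0
i=27: fresh scan; Z[27]=0

[28, 0, 0, 0, 0, 0, 0, 4, 0, 0, 0, 1, 4, 0, 0, 0, 1, 4, 0, 0, 0, 0, 0, 0, 0, 0, 0, 0]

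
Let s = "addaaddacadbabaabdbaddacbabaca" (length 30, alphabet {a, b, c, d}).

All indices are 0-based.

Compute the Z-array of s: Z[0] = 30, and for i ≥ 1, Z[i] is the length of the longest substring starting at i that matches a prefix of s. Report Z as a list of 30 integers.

Z[0]=30
i=1: outside box; Z[1]=0
i=2: outside box; Z[2]=0
i=3: outside box; Z[3]=1 extend→box=[3,4)
i=4: outside box; Z[4]=4 extend→box=[4,8)
i=5: min(r-i=3, Z[1]=0)=0; Z[5]=0
i=6: min(r-i=2, Z[2]=0)=0; Z[6]=0
i=7: min(r-i=1, Z[3]=1)=1; Z[7]=1
i=8: outside box; Z[8]=0
i=9: outside box; Z[9]=2 extend→box=[9,11)
i=10: min(r-i=1, Z[1]=0)=0; Z[10]=0
i=11: outside box; Z[11]=0
i=12: outside box; Z[12]=1 extend→box=[12,13)
i=13: outside box; Z[13]=0
i=14: outside box; Z[14]=1 extend→box=[14,15)
i=15: outside box; Z[15]=1 extend→box=[15,16)
i=16: outside box; Z[16]=0
i=17: outside box; Z[17]=0
i=18: outside box; Z[18]=0
i=19: outside box; Z[19]=4 extend→box=[19,23)
i=20: min(r-i=3, Z[1]=0)=0; Z[20]=0
i=21: min(r-i=2, Z[2]=0)=0; Z[21]=0
i=22: min(r-i=1, Z[3]=1)=1; Z[22]=1
i=23: outside box; Z[23]=0
i=24: outside box; Z[24]=0
i=25: outside box; Z[25]=1 extend→box=[25,26)
i=26: outside box; Z[26]=0
i=27: outside box; Z[27]=1 extend→box=[27,28)
i=28: outside box; Z[28]=0
i=29: outside box; Z[29]=1 extend→box=[29,30)

[30, 0, 0, 1, 4, 0, 0, 1, 0, 2, 0, 0, 1, 0, 1, 1, 0, 0, 0, 4, 0, 0, 1, 0, 0, 1, 0, 1, 0, 1]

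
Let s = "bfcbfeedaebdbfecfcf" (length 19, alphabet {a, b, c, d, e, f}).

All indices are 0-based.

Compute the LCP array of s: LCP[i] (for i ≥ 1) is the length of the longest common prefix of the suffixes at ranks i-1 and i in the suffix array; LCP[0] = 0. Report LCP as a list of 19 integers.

rank→(start, suffix):
  0 → (8, 'aebdbfecfcf')
  1 → (10, 'bdbfecfcf')
  2 → (0, 'bfcbfeedaebdbfecfcf')
  3 → (12, 'bfecfcf')
  4 → (3, 'bfeedaebdbfecfcf')
  5 → (2, 'cbfeedaebdbfecfcf')
  6 → (17, 'cf')
  7 → (15, 'cfcf')
  8 → (7, 'daebdbfecfcf')
  9 → (11, 'dbfecfcf')
  10 → (9, 'ebdbfecfcf')
  11 → (14, 'ecfcf')
  12 → (6, 'edaebdbfecfcf')
  13 → (5, 'eedaebdbfecfcf')
  14 → (18, 'f')
  15 → (1, 'fcbfeedaebdbfecfcf')
  16 → (16, 'fcf')
  17 → (13, 'fecfcf')
  18 → (4, 'feedaebdbfecfcf')

SA = [8, 10, 0, 12, 3, 2, 17, 15, 7, 11, 9, 14, 6, 5, 18, 1, 16, 13, 4]
[i] adj suffixes → lcp
  [1] 8/10 → 0 ('')
  [2] 10/0 → 1 ('b')
  [3] 0/12 → 2 ('bf')
  [4] 12/3 → 3 ('bfe')
  [5] 3/2 → 0 ('')
  [6] 2/17 → 1 ('c')
  [7] 17/15 → 2 ('cf')
  [8] 15/7 → 0 ('')
  [9] 7/11 → 1 ('d')
  [10] 11/9 → 0 ('')
  [11] 9/14 → 1 ('e')
  [12] 14/6 → 1 ('e')
  [13] 6/5 → 1 ('e')
  [14] 5/18 → 0 ('')
  [15] 18/1 → 1 ('f')
  [16] 1/16 → 2 ('fc')
  [17] 16/13 → 1 ('f')
  [18] 13/4 → 2 ('fe')

[0, 0, 1, 2, 3, 0, 1, 2, 0, 1, 0, 1, 1, 1, 0, 1, 2, 1, 2]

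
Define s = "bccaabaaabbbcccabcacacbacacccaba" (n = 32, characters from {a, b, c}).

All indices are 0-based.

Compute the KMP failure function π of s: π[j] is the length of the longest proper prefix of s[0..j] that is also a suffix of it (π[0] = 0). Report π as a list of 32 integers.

π[0] = 0
j=1 s[j]='c': π[1]=0 (border '')
j=2 s[j]='c': π[2]=0 (border '')
j=3 s[j]='a': π[3]=0 (border '')
j=4 s[j]='a': π[4]=0 (border '')
j=5 s[j]='b': π[5]=1 (border 'b')
j=6 s[j]='a': k: 1→0; π[6]=0 (border '')
j=7 s[j]='a': π[7]=0 (border '')
j=8 s[j]='a': π[8]=0 (border '')
j=9 s[j]='b': π[9]=1 (border 'b')
j=10 s[j]='b': k: 1→0; π[10]=1 (border 'b')
j=11 s[j]='b': k: 1→0; π[11]=1 (border 'b')
j=12 s[j]='c': π[12]=2 (border 'bc')
j=13 s[j]='c': π[13]=3 (border 'bcc')
j=14 s[j]='c': k: 3→0; π[14]=0 (border '')
j=15 s[j]='a': π[15]=0 (border '')
j=16 s[j]='b': π[16]=1 (border 'b')
j=17 s[j]='c': π[17]=2 (border 'bc')
j=18 s[j]='a': k: 2→0; π[18]=0 (border '')
j=19 s[j]='c': π[19]=0 (border '')
j=20 s[j]='a': π[20]=0 (border '')
j=21 s[j]='c': π[21]=0 (border '')
j=22 s[j]='b': π[22]=1 (border 'b')
j=23 s[j]='a': k: 1→0; π[23]=0 (border '')
j=24 s[j]='c': π[24]=0 (border '')
j=25 s[j]='a': π[25]=0 (border '')
j=26 s[j]='c': π[26]=0 (border '')
j=27 s[j]='c': π[27]=0 (border '')
j=28 s[j]='c': π[28]=0 (border '')
j=29 s[j]='a': π[29]=0 (border '')
j=30 s[j]='b': π[30]=1 (border 'b')
j=31 s[j]='a': k: 1→0; π[31]=0 (border '')

[0, 0, 0, 0, 0, 1, 0, 0, 0, 1, 1, 1, 2, 3, 0, 0, 1, 2, 0, 0, 0, 0, 1, 0, 0, 0, 0, 0, 0, 0, 1, 0]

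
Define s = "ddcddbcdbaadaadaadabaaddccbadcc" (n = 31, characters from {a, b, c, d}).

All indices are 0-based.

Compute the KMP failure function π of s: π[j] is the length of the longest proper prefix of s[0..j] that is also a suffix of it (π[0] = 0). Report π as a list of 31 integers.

[0, 1, 0, 1, 2, 0, 0, 1, 0, 0, 0, 1, 0, 0, 1, 0, 0, 1, 0, 0, 0, 0, 1, 2, 3, 0, 0, 0, 1, 0, 0]

π[0] = 0
j=1 s[j]='d': π[1]=1 (border 'd')
j=2 s[j]='c': k: 1→0; π[2]=0 (border '')
j=3 s[j]='d': π[3]=1 (border 'd')
j=4 s[j]='d': π[4]=2 (border 'dd')
j=5 s[j]='b': k: 2→1→0; π[5]=0 (border '')
j=6 s[j]='c': π[6]=0 (border '')
j=7 s[j]='d': π[7]=1 (border 'd')
j=8 s[j]='b': k: 1→0; π[8]=0 (border '')
j=9 s[j]='a': π[9]=0 (border '')
j=10 s[j]='a': π[10]=0 (border '')
j=11 s[j]='d': π[11]=1 (border 'd')
j=12 s[j]='a': k: 1→0; π[12]=0 (border '')
j=13 s[j]='a': π[13]=0 (border '')
j=14 s[j]='d': π[14]=1 (border 'd')
j=15 s[j]='a': k: 1→0; π[15]=0 (border '')
j=16 s[j]='a': π[16]=0 (border '')
j=17 s[j]='d': π[17]=1 (border 'd')
j=18 s[j]='a': k: 1→0; π[18]=0 (border '')
j=19 s[j]='b': π[19]=0 (border '')
j=20 s[j]='a': π[20]=0 (border '')
j=21 s[j]='a': π[21]=0 (border '')
j=22 s[j]='d': π[22]=1 (border 'd')
j=23 s[j]='d': π[23]=2 (border 'dd')
j=24 s[j]='c': π[24]=3 (border 'ddc')
j=25 s[j]='c': k: 3→0; π[25]=0 (border '')
j=26 s[j]='b': π[26]=0 (border '')
j=27 s[j]='a': π[27]=0 (border '')
j=28 s[j]='d': π[28]=1 (border 'd')
j=29 s[j]='c': k: 1→0; π[29]=0 (border '')
j=30 s[j]='c': π[30]=0 (border '')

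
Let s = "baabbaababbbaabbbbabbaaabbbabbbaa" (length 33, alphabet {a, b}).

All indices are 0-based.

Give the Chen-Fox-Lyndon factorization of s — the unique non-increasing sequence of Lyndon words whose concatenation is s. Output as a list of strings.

["b", "aabb", "aababbbaabbbbabb", "aaabbbabbb", "a", "a"]

emit factor 1: 'b' (i=0, period=1)
emit factor 2: 'aabb' (i=1, period=4)
emit factor 3: 'aababbbaabbbbabb' (i=5, period=16)
emit factor 4: 'aaabbbabbb' (i=21, period=10)
emit factor 5: 'a' (i=31, period=1)
emit factor 6: 'a' (i=32, period=1)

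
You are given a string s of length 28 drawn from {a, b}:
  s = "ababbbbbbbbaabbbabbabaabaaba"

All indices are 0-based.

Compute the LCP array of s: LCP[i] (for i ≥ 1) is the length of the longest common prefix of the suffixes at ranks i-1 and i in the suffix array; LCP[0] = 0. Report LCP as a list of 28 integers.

sorted suffixes:
  #0 SA[0]=27  'a'
  #1 SA[1]=24  'aaba'
  #2 SA[2]=21  'aabaaba'
  #3 SA[3]=11  'aabbbabbabaabaaba'
  #4 SA[4]=25  'aba'
  #5 SA[5]=22  'abaaba'
  #6 SA[6]=19  'abaabaaba'
  #7 SA[7]=0  'ababbbbbbbbaabbbabbabaabaaba'
  #8 SA[8]=16  'abbabaabaaba'
  #9 SA[9]=12  'abbbabbabaabaaba'
  #10 SA[10]=2  'abbbbbbbbaabbbabbabaabaaba'
  #11 SA[11]=26  'ba'
  #12 SA[12]=23  'baaba'
  #13 SA[13]=20  'baabaaba'
  #14 SA[14]=10  'baabbbabbabaabaaba'
  #15 SA[15]=18  'babaabaaba'
  #16 SA[16]=15  'babbabaabaaba'
  #17 SA[17]=1  'babbbbbbbbaabbbabbabaabaaba'
  #18 SA[18]=9  'bbaabbbabbabaabaaba'
  #19 SA[19]=17  'bbabaabaaba'
  #20 SA[20]=14  'bbabbabaabaaba'
  #21 SA[21]=8  'bbbaabbbabbabaabaaba'
  #22 SA[22]=13  'bbbabbabaabaaba'
  #23 SA[23]=7  'bbbbaabbbabbabaabaaba'
  #24 SA[24]=6  'bbbbbaabbbabbabaabaaba'
  #25 SA[25]=5  'bbbbbbaabbbabbabaabaaba'
  #26 SA[26]=4  'bbbbbbbaabbbabbabaabaaba'
  #27 SA[27]=3  'bbbbbbbbaabbbabbabaabaaba'

SA = [27, 24, 21, 11, 25, 22, 19, 0, 16, 12, 2, 26, 23, 20, 10, 18, 15, 1, 9, 17, 14, 8, 13, 7, 6, 5, 4, 3]
[i] adj suffixes → lcp
  [1] 27/24 → 1 ('a')
  [2] 24/21 → 4 ('aaba')
  [3] 21/11 → 3 ('aab')
  [4] 11/25 → 1 ('a')
  [5] 25/22 → 3 ('aba')
  [6] 22/19 → 6 ('abaaba')
  [7] 19/0 → 3 ('aba')
  [8] 0/16 → 2 ('ab')
  [9] 16/12 → 3 ('abb')
  [10] 12/2 → 4 ('abbb')
  [11] 2/26 → 0 ('')
  [12] 26/23 → 2 ('ba')
  [13] 23/20 → 5 ('baaba')
  [14] 20/10 → 4 ('baab')
  [15] 10/18 → 2 ('ba')
  [16] 18/15 → 3 ('bab')
  [17] 15/1 → 4 ('babb')
  [18] 1/9 → 1 ('b')
  [19] 9/17 → 3 ('bba')
  [20] 17/14 → 4 ('bbab')
  [21] 14/8 → 2 ('bb')
  [22] 8/13 → 4 ('bbba')
  [23] 13/7 → 3 ('bbb')
  [24] 7/6 → 4 ('bbbb')
  [25] 6/5 → 5 ('bbbbb')
  [26] 5/4 → 6 ('bbbbbb')
  [27] 4/3 → 7 ('bbbbbbb')

[0, 1, 4, 3, 1, 3, 6, 3, 2, 3, 4, 0, 2, 5, 4, 2, 3, 4, 1, 3, 4, 2, 4, 3, 4, 5, 6, 7]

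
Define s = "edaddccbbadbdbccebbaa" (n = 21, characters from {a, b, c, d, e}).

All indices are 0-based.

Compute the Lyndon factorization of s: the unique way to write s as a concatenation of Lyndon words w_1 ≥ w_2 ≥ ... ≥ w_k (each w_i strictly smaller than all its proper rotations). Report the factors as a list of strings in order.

["e", "d", "addccbb", "adbdbccebb", "a", "a"]

emit factor 1: 'e' (i=0, period=1)
emit factor 2: 'd' (i=1, period=1)
emit factor 3: 'addccbb' (i=2, period=7)
emit factor 4: 'adbdbccebb' (i=9, period=10)
emit factor 5: 'a' (i=19, period=1)
emit factor 6: 'a' (i=20, period=1)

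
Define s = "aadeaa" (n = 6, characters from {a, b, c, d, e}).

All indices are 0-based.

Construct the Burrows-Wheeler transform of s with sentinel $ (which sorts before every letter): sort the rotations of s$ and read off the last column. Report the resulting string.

rank  rotation last
    0  $aadeaa  a
    1  a$aadea  a
    2  aa$aade  e
    3  aadeaa$  $
    4  adeaa$a  a
    5  deaa$aa  a
    6  eaa$aad  d

aae$aad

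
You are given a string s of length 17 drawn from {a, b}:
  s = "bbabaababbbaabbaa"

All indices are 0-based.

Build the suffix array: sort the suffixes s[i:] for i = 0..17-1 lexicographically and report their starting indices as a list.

[16, 15, 4, 11, 2, 5, 12, 7, 14, 3, 10, 1, 6, 13, 9, 0, 8]

rank→(start, suffix):
  0 → (16, 'a')
  1 → (15, 'aa')
  2 → (4, 'aababbbaabbaa')
  3 → (11, 'aabbaa')
  4 → (2, 'abaababbbaabbaa')
  5 → (5, 'ababbbaabbaa')
  6 → (12, 'abbaa')
  7 → (7, 'abbbaabbaa')
  8 → (14, 'baa')
  9 → (3, 'baababbbaabbaa')
  10 → (10, 'baabbaa')
  11 → (1, 'babaababbbaabbaa')
  12 → (6, 'babbbaabbaa')
  13 → (13, 'bbaa')
  14 → (9, 'bbaabbaa')
  15 → (0, 'bbabaababbbaabbaa')
  16 → (8, 'bbbaabbaa')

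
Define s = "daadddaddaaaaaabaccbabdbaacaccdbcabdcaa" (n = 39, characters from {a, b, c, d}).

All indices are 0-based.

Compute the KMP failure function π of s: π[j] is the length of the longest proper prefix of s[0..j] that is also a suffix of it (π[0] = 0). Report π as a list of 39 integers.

π[0] = 0
j=1 s[j]='a': π[1]=0 (border '')
j=2 s[j]='a': π[2]=0 (border '')
j=3 s[j]='d': π[3]=1 (border 'd')
j=4 s[j]='d': k: 1→0; π[4]=1 (border 'd')
j=5 s[j]='d': k: 1→0; π[5]=1 (border 'd')
j=6 s[j]='a': π[6]=2 (border 'da')
j=7 s[j]='d': k: 2→0; π[7]=1 (border 'd')
j=8 s[j]='d': k: 1→0; π[8]=1 (border 'd')
j=9 s[j]='a': π[9]=2 (border 'da')
j=10 s[j]='a': π[10]=3 (border 'daa')
j=11 s[j]='a': k: 3→0; π[11]=0 (border '')
j=12 s[j]='a': π[12]=0 (border '')
j=13 s[j]='a': π[13]=0 (border '')
j=14 s[j]='a': π[14]=0 (border '')
j=15 s[j]='b': π[15]=0 (border '')
j=16 s[j]='a': π[16]=0 (border '')
j=17 s[j]='c': π[17]=0 (border '')
j=18 s[j]='c': π[18]=0 (border '')
j=19 s[j]='b': π[19]=0 (border '')
j=20 s[j]='a': π[20]=0 (border '')
j=21 s[j]='b': π[21]=0 (border '')
j=22 s[j]='d': π[22]=1 (border 'd')
j=23 s[j]='b': k: 1→0; π[23]=0 (border '')
j=24 s[j]='a': π[24]=0 (border '')
j=25 s[j]='a': π[25]=0 (border '')
j=26 s[j]='c': π[26]=0 (border '')
j=27 s[j]='a': π[27]=0 (border '')
j=28 s[j]='c': π[28]=0 (border '')
j=29 s[j]='c': π[29]=0 (border '')
j=30 s[j]='d': π[30]=1 (border 'd')
j=31 s[j]='b': k: 1→0; π[31]=0 (border '')
j=32 s[j]='c': π[32]=0 (border '')
j=33 s[j]='a': π[33]=0 (border '')
j=34 s[j]='b': π[34]=0 (border '')
j=35 s[j]='d': π[35]=1 (border 'd')
j=36 s[j]='c': k: 1→0; π[36]=0 (border '')
j=37 s[j]='a': π[37]=0 (border '')
j=38 s[j]='a': π[38]=0 (border '')

[0, 0, 0, 1, 1, 1, 2, 1, 1, 2, 3, 0, 0, 0, 0, 0, 0, 0, 0, 0, 0, 0, 1, 0, 0, 0, 0, 0, 0, 0, 1, 0, 0, 0, 0, 1, 0, 0, 0]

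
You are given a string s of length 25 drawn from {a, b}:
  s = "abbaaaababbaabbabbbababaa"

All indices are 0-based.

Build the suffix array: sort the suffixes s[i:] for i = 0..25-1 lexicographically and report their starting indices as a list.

sorted suffixes:
  #0 SA[0]=24  'a'
  #1 SA[1]=23  'aa'
  #2 SA[2]=3  'aaaababbaabbabbbababaa'
  #3 SA[3]=4  'aaababbaabbabbbababaa'
  #4 SA[4]=5  'aababbaabbabbbababaa'
  #5 SA[5]=11  'aabbabbbababaa'
  #6 SA[6]=21  'abaa'
  #7 SA[7]=19  'ababaa'
  #8 SA[8]=6  'ababbaabbabbbababaa'
  #9 SA[9]=0  'abbaaaababbaabbabbbababaa'
  #10 SA[10]=8  'abbaabbabbbababaa'
  #11 SA[11]=12  'abbabbbababaa'
  #12 SA[12]=15  'abbbababaa'
  #13 SA[13]=22  'baa'
  #14 SA[14]=2  'baaaababbaabbabbbababaa'
  #15 SA[15]=10  'baabbabbbababaa'
  #16 SA[16]=20  'babaa'
  #17 SA[17]=18  'bababaa'
  #18 SA[18]=7  'babbaabbabbbababaa'
  #19 SA[19]=14  'babbbababaa'
  #20 SA[20]=1  'bbaaaababbaabbabbbababaa'
  #21 SA[21]=9  'bbaabbabbbababaa'
  #22 SA[22]=17  'bbababaa'
  #23 SA[23]=13  'bbabbbababaa'
  #24 SA[24]=16  'bbbababaa'

[24, 23, 3, 4, 5, 11, 21, 19, 6, 0, 8, 12, 15, 22, 2, 10, 20, 18, 7, 14, 1, 9, 17, 13, 16]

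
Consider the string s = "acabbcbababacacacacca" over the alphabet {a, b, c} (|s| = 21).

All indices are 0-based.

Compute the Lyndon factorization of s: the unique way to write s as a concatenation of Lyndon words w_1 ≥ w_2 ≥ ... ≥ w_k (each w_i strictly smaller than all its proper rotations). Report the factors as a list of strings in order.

emit factor 1: 'ac' (i=0, period=2)
emit factor 2: 'abbcb' (i=2, period=5)
emit factor 3: 'ababacacacacc' (i=7, period=13)
emit factor 4: 'a' (i=20, period=1)

["ac", "abbcb", "ababacacacacc", "a"]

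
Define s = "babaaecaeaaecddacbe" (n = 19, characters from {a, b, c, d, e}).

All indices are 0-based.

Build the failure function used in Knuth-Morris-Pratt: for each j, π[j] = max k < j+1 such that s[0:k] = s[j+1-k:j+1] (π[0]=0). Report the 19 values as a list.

[0, 0, 1, 2, 0, 0, 0, 0, 0, 0, 0, 0, 0, 0, 0, 0, 0, 1, 0]

π[0] = 0
j=1 s[j]='a': π[1]=0 (border '')
j=2 s[j]='b': π[2]=1 (border 'b')
j=3 s[j]='a': π[3]=2 (border 'ba')
j=4 s[j]='a': k: 2→0; π[4]=0 (border '')
j=5 s[j]='e': π[5]=0 (border '')
j=6 s[j]='c': π[6]=0 (border '')
j=7 s[j]='a': π[7]=0 (border '')
j=8 s[j]='e': π[8]=0 (border '')
j=9 s[j]='a': π[9]=0 (border '')
j=10 s[j]='a': π[10]=0 (border '')
j=11 s[j]='e': π[11]=0 (border '')
j=12 s[j]='c': π[12]=0 (border '')
j=13 s[j]='d': π[13]=0 (border '')
j=14 s[j]='d': π[14]=0 (border '')
j=15 s[j]='a': π[15]=0 (border '')
j=16 s[j]='c': π[16]=0 (border '')
j=17 s[j]='b': π[17]=1 (border 'b')
j=18 s[j]='e': k: 1→0; π[18]=0 (border '')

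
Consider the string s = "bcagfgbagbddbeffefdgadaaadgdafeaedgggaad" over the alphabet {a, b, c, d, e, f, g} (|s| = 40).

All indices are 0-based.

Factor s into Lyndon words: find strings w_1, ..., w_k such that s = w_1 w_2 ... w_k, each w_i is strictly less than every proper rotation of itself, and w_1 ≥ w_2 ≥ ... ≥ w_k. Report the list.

["bc", "agfgb", "agbddbeffefdg", "ad", "aaadgdafeaedgggaad"]

emit factor 1: 'bc' (i=0, period=2)
emit factor 2: 'agfgb' (i=2, period=5)
emit factor 3: 'agbddbeffefdg' (i=7, period=13)
emit factor 4: 'ad' (i=20, period=2)
emit factor 5: 'aaadgdafeaedgggaad' (i=22, period=18)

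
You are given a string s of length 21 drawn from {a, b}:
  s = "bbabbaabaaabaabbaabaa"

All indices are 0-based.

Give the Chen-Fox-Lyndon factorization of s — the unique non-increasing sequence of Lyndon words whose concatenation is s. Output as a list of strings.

emit factor 1: 'b' (i=0, period=1)
emit factor 2: 'b' (i=1, period=1)
emit factor 3: 'abb' (i=2, period=3)
emit factor 4: 'aab' (i=5, period=3)
emit factor 5: 'aaabaabbaab' (i=8, period=11)
emit factor 6: 'a' (i=19, period=1)
emit factor 7: 'a' (i=20, period=1)

["b", "b", "abb", "aab", "aaabaabbaab", "a", "a"]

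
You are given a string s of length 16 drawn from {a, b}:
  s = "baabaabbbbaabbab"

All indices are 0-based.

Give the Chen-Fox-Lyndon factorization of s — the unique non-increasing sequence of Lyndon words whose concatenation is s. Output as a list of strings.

emit factor 1: 'b' (i=0, period=1)
emit factor 2: 'aabaabbbbaabbab' (i=1, period=15)

["b", "aabaabbbbaabbab"]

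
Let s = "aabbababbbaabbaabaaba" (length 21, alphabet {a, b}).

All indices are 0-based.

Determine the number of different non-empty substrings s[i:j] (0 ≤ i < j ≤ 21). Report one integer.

rank | idx | suffix
   0 |  20 | a
   1 |  17 | aaba
   2 |  14 | aabaaba
   3 |  10 | aabbaabaaba
   4 |   0 | aabbababbbaabbaabaaba
   5 |  18 | aba
   6 |  15 | abaaba
   7 |   4 | ababbbaabbaabaaba
   8 |  11 | abbaabaaba
   9 |   1 | abbababbbaabbaabaaba
  10 |   6 | abbbaabbaabaaba
  11 |  19 | ba
  12 |  16 | baaba
  13 |  13 | baabaaba
  14 |   9 | baabbaabaaba
  15 |   3 | bababbbaabbaabaaba
  16 |   5 | babbbaabbaabaaba
  17 |  12 | bbaabaaba
  18 |   8 | bbaabbaabaaba
  19 |   2 | bbababbbaabbaabaaba
  20 |   7 | bbbaabbaabaaba

SA = [20, 17, 14, 10, 0, 18, 15, 4, 11, 1, 6, 19, 16, 13, 9, 3, 5, 12, 8, 2, 7]
rank  pair      lcp
   1  s[20:],s[17:]  1  'a'
   2  s[17:],s[14:]  4  'aaba'
   3  s[14:],s[10:]  3  'aab'
   4  s[10:],s[0:]  5  'aabba'
   5  s[0:],s[18:]  1  'a'
   6  s[18:],s[15:]  3  'aba'
   7  s[15:],s[4:]  3  'aba'
   8  s[4:],s[11:]  2  'ab'
   9  s[11:],s[1:]  4  'abba'
  10  s[1:],s[6:]  3  'abb'
  11  s[6:],s[19:]  0  ''
  12  s[19:],s[16:]  2  'ba'
  13  s[16:],s[13:]  5  'baaba'
  14  s[13:],s[9:]  4  'baab'
  15  s[9:],s[3:]  2  'ba'
  16  s[3:],s[5:]  3  'bab'
  17  s[5:],s[12:]  1  'b'
  18  s[12:],s[8:]  5  'bbaab'
  19  s[8:],s[2:]  3  'bba'
  20  s[2:],s[7:]  2  'bb'

n(n+1)/2 = 21·22/2 = 231
Σ LCP = 0 + 1 + 4 + 3 + 5 + 1 + 3 + 3 + 2 + 4 + 3 + 0 + 2 + 5 + 4 + 2 + 3 + 1 + 5 + 3 + 2 = 56
distinct = 231 − 56 = 175

175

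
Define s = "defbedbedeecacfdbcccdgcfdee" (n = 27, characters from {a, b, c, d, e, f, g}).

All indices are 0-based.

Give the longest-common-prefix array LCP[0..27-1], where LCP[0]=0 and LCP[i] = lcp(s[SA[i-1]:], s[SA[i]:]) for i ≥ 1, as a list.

rank→(start, suffix):
  0 → (12, 'acfdbcccdgcfdee')
  1 → (16, 'bcccdgcfdee')
  2 → (3, 'bedbedeecacfdbcccdgcfdee')
  3 → (6, 'bedeecacfdbcccdgcfdee')
  4 → (11, 'cacfdbcccdgcfdee')
  5 → (17, 'cccdgcfdee')
  6 → (18, 'ccdgcfdee')
  7 → (19, 'cdgcfdee')
  8 → (13, 'cfdbcccdgcfdee')
  9 → (22, 'cfdee')
  10 → (15, 'dbcccdgcfdee')
  11 → (5, 'dbedeecacfdbcccdgcfdee')
  12 → (24, 'dee')
  13 → (8, 'deecacfdbcccdgcfdee')
  14 → (0, 'defbedbedeecacfdbcccdgcfdee')
  15 → (20, 'dgcfdee')
  16 → (26, 'e')
  17 → (10, 'ecacfdbcccdgcfdee')
  18 → (4, 'edbedeecacfdbcccdgcfdee')
  19 → (7, 'edeecacfdbcccdgcfdee')
  20 → (25, 'ee')
  21 → (9, 'eecacfdbcccdgcfdee')
  22 → (1, 'efbedbedeecacfdbcccdgcfdee')
  23 → (2, 'fbedbedeecacfdbcccdgcfdee')
  24 → (14, 'fdbcccdgcfdee')
  25 → (23, 'fdee')
  26 → (21, 'gcfdee')

SA = [12, 16, 3, 6, 11, 17, 18, 19, 13, 22, 15, 5, 24, 8, 0, 20, 26, 10, 4, 7, 25, 9, 1, 2, 14, 23, 21]
rank  pair      lcp
   1  s[12:],s[16:]  0  ''
   2  s[16:],s[3:]  1  'b'
   3  s[3:],s[6:]  3  'bed'
   4  s[6:],s[11:]  0  ''
   5  s[11:],s[17:]  1  'c'
   6  s[17:],s[18:]  2  'cc'
   7  s[18:],s[19:]  1  'c'
   8  s[19:],s[13:]  1  'c'
   9  s[13:],s[22:]  3  'cfd'
  10  s[22:],s[15:]  0  ''
  11  s[15:],s[5:]  2  'db'
  12  s[5:],s[24:]  1  'd'
  13  s[24:],s[8:]  3  'dee'
  14  s[8:],s[0:]  2  'de'
  15  s[0:],s[20:]  1  'd'
  16  s[20:],s[26:]  0  ''
  17  s[26:],s[10:]  1  'e'
  18  s[10:],s[4:]  1  'e'
  19  s[4:],s[7:]  2  'ed'
  20  s[7:],s[25:]  1  'e'
  21  s[25:],s[9:]  2  'ee'
  22  s[9:],s[1:]  1  'e'
  23  s[1:],s[2:]  0  ''
  24  s[2:],s[14:]  1  'f'
  25  s[14:],s[23:]  2  'fd'
  26  s[23:],s[21:]  0  ''

[0, 0, 1, 3, 0, 1, 2, 1, 1, 3, 0, 2, 1, 3, 2, 1, 0, 1, 1, 2, 1, 2, 1, 0, 1, 2, 0]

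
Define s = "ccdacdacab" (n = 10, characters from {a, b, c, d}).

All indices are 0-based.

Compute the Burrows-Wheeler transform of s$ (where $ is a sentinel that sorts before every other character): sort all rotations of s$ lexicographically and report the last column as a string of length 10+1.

rank  rotation     last
    0  $ccdacdacab  b
    1  ab$ccdacdac  c
    2  acab$ccdacd  d
    3  acdacab$ccd  d
    4  b$ccdacdaca  a
    5  cab$ccdacda  a
    6  ccdacdacab$  $
    7  cdacab$ccda  a
    8  cdacdacab$c  c
    9  dacab$ccdac  c
   10  dacdacab$cc  c

bcddaa$accc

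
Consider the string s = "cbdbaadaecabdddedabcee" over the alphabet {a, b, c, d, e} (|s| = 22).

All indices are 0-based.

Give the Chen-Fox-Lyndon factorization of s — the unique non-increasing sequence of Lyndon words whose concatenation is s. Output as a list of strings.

["c", "bd", "b", "aadaecabdddedabcee"]

emit factor 1: 'c' (i=0, period=1)
emit factor 2: 'bd' (i=1, period=2)
emit factor 3: 'b' (i=3, period=1)
emit factor 4: 'aadaecabdddedabcee' (i=4, period=18)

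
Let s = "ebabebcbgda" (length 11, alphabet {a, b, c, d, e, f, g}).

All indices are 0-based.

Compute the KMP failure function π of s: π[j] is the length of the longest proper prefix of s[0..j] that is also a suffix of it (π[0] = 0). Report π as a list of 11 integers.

π[0] = 0
j=1 s[j]='b': π[1]=0 (border '')
j=2 s[j]='a': π[2]=0 (border '')
j=3 s[j]='b': π[3]=0 (border '')
j=4 s[j]='e': π[4]=1 (border 'e')
j=5 s[j]='b': π[5]=2 (border 'eb')
j=6 s[j]='c': k: 2→0; π[6]=0 (border '')
j=7 s[j]='b': π[7]=0 (border '')
j=8 s[j]='g': π[8]=0 (border '')
j=9 s[j]='d': π[9]=0 (border '')
j=10 s[j]='a': π[10]=0 (border '')

[0, 0, 0, 0, 1, 2, 0, 0, 0, 0, 0]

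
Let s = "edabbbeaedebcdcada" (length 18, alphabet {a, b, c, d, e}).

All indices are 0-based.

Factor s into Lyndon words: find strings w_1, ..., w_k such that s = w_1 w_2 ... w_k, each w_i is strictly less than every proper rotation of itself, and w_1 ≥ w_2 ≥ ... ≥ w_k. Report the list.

["e", "d", "abbbeaedebcdcad", "a"]

emit factor 1: 'e' (i=0, period=1)
emit factor 2: 'd' (i=1, period=1)
emit factor 3: 'abbbeaedebcdcad' (i=2, period=15)
emit factor 4: 'a' (i=17, period=1)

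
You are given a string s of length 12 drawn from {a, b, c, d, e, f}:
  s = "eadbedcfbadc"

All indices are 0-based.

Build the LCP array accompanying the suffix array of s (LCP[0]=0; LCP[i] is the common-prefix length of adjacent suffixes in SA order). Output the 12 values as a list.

[0, 2, 0, 1, 0, 1, 0, 1, 2, 0, 1, 0]

rank→(start, suffix):
  0 → (1, 'adbedcfbadc')
  1 → (9, 'adc')
  2 → (8, 'badc')
  3 → (3, 'bedcfbadc')
  4 → (11, 'c')
  5 → (6, 'cfbadc')
  6 → (2, 'dbedcfbadc')
  7 → (10, 'dc')
  8 → (5, 'dcfbadc')
  9 → (0, 'eadbedcfbadc')
  10 → (4, 'edcfbadc')
  11 → (7, 'fbadc')

SA = [1, 9, 8, 3, 11, 6, 2, 10, 5, 0, 4, 7]
i: (SA[i-1],SA[i]) lcp shared
  1: (1,9) 2 'ad'
  2: (9,8) 0 ''
  3: (8,3) 1 'b'
  4: (3,11) 0 ''
  5: (11,6) 1 'c'
  6: (6,2) 0 ''
  7: (2,10) 1 'd'
  8: (10,5) 2 'dc'
  9: (5,0) 0 ''
  10: (0,4) 1 'e'
  11: (4,7) 0 ''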